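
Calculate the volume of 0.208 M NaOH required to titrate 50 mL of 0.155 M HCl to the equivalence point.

At equivalence: moles acid = moles base. moles HCl = 0.155 × 50/1000 = 0.00775 mol. V_base = moles / 0.208 × 1000 = 37.3 mL.

V_{base} = 37.3 mL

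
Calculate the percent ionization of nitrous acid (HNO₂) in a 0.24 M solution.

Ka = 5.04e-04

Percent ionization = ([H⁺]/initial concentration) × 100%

Using Ka equilibrium: x² + Ka×x - Ka×C = 0. Solving: [H⁺] = 1.0749e-02. Percent = (1.0749e-02/0.24) × 100

Percent ionization = 4.48%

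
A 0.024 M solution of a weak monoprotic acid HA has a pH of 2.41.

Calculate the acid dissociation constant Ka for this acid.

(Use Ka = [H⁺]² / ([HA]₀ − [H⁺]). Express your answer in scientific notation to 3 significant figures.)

[H⁺] = 10^(−pH) = 10^(−2.41) = 3.890e-03 M. For HA ⇌ H⁺ + A⁻, Ka = [H⁺][A⁻]/[HA] = [H⁺]² / ([HA]₀ − [H⁺]) = (3.890e-03)² / (0.024 − 3.890e-03) = 7.53e-04.

K_a = 7.53e-04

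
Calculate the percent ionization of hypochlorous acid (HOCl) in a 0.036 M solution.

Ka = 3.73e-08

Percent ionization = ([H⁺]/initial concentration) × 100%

Using Ka equilibrium: x² + Ka×x - Ka×C = 0. Solving: [H⁺] = 3.6626e-05. Percent = (3.6626e-05/0.036) × 100

Percent ionization = 0.102%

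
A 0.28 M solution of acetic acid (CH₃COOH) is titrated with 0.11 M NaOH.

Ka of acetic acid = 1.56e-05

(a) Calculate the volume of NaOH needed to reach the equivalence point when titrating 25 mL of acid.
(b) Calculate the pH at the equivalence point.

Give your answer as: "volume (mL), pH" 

moles acid = 0.28 × 25/1000 = 0.007 mol; V_base = moles/0.11 × 1000 = 63.6 mL. At equivalence only the conjugate base is present: [A⁻] = 0.007/0.089 = 7.8974e-02 M. Kb = Kw/Ka = 6.41e-10; [OH⁻] = √(Kb × [A⁻]) = 7.1151e-06; pOH = 5.15; pH = 14 - pOH = 8.85.

V = 63.6 mL, pH = 8.85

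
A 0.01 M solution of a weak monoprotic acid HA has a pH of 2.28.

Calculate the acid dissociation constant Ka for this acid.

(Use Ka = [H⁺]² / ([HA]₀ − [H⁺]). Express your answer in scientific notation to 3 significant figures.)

[H⁺] = 10^(−pH) = 10^(−2.28) = 5.248e-03 M. For HA ⇌ H⁺ + A⁻, Ka = [H⁺][A⁻]/[HA] = [H⁺]² / ([HA]₀ − [H⁺]) = (5.248e-03)² / (0.01 − 5.248e-03) = 5.80e-03.

K_a = 5.80e-03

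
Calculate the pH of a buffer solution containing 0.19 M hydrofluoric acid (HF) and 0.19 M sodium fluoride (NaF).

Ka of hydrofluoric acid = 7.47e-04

pKa = -log(7.47e-04) = 3.13. pH = pKa + log([A⁻]/[HA]) = 3.13 + log(0.19/0.19)

pH = 3.13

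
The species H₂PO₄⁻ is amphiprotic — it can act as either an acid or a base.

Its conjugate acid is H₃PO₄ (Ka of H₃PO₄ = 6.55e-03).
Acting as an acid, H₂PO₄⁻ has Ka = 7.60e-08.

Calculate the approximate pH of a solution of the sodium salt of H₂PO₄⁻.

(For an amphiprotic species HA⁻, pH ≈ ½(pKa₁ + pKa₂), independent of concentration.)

pKa₁ = -log(6.55e-03) = 2.18; pKa₂ = -log(7.60e-08) = 7.12. For an amphiprotic species, pH ≈ ½(pKa₁ + pKa₂) = ½(2.18 + 7.12) = 4.65.

pH = 4.65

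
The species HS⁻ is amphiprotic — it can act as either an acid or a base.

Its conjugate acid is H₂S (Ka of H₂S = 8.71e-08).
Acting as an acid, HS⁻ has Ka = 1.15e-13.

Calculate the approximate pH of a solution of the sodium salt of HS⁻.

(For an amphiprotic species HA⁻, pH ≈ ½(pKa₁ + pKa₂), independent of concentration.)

pKa₁ = -log(8.71e-08) = 7.06; pKa₂ = -log(1.15e-13) = 12.94. For an amphiprotic species, pH ≈ ½(pKa₁ + pKa₂) = ½(7.06 + 12.94) = 10.00.

pH = 10.00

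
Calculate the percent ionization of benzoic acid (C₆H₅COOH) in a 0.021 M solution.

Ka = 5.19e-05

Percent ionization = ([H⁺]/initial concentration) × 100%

Using Ka equilibrium: x² + Ka×x - Ka×C = 0. Solving: [H⁺] = 1.0184e-03. Percent = (1.0184e-03/0.021) × 100

Percent ionization = 4.85%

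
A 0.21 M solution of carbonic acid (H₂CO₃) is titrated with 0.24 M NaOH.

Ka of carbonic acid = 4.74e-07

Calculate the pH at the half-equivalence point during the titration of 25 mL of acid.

At half-equivalence [HA] = [A⁻], so Henderson-Hasselbalch gives pH = pKa = -log(4.74e-07) = 6.32.

pH = pKa = 6.32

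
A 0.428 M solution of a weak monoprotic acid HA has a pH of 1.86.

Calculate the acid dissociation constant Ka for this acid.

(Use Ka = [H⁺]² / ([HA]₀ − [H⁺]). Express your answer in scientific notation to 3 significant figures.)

[H⁺] = 10^(−pH) = 10^(−1.86) = 1.380e-02 M. For HA ⇌ H⁺ + A⁻, Ka = [H⁺][A⁻]/[HA] = [H⁺]² / ([HA]₀ − [H⁺]) = (1.380e-02)² / (0.428 − 1.380e-02) = 4.60e-04.

K_a = 4.60e-04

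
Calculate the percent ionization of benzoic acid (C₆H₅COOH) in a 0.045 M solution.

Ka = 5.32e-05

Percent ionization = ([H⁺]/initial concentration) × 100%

Using Ka equilibrium: x² + Ka×x - Ka×C = 0. Solving: [H⁺] = 1.5209e-03. Percent = (1.5209e-03/0.045) × 100

Percent ionization = 3.38%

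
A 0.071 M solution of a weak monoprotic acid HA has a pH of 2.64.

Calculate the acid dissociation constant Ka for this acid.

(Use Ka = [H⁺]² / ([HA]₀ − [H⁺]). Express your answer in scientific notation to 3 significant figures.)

[H⁺] = 10^(−pH) = 10^(−2.64) = 2.291e-03 M. For HA ⇌ H⁺ + A⁻, Ka = [H⁺][A⁻]/[HA] = [H⁺]² / ([HA]₀ − [H⁺]) = (2.291e-03)² / (0.071 − 2.291e-03) = 7.64e-05.

K_a = 7.64e-05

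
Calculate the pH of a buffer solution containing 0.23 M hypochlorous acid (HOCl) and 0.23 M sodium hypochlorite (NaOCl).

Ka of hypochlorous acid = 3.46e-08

pKa = -log(3.46e-08) = 7.46. pH = pKa + log([A⁻]/[HA]) = 7.46 + log(0.23/0.23)

pH = 7.46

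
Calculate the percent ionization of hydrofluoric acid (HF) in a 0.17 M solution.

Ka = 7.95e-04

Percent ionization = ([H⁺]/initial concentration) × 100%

Using Ka equilibrium: x² + Ka×x - Ka×C = 0. Solving: [H⁺] = 1.1235e-02. Percent = (1.1235e-02/0.17) × 100

Percent ionization = 6.61%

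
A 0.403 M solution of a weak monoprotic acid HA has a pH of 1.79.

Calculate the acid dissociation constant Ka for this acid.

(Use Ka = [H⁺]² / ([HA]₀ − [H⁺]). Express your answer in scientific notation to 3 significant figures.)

[H⁺] = 10^(−pH) = 10^(−1.79) = 1.622e-02 M. For HA ⇌ H⁺ + A⁻, Ka = [H⁺][A⁻]/[HA] = [H⁺]² / ([HA]₀ − [H⁺]) = (1.622e-02)² / (0.403 − 1.622e-02) = 6.80e-04.

K_a = 6.80e-04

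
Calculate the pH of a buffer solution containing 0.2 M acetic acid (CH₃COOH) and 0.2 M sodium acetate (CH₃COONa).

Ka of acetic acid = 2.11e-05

pKa = -log(2.11e-05) = 4.68. pH = pKa + log([A⁻]/[HA]) = 4.68 + log(0.2/0.2)

pH = 4.68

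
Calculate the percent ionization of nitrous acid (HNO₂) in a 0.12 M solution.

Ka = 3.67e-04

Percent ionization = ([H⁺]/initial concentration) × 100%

Using Ka equilibrium: x² + Ka×x - Ka×C = 0. Solving: [H⁺] = 6.4553e-03. Percent = (6.4553e-03/0.12) × 100

Percent ionization = 5.38%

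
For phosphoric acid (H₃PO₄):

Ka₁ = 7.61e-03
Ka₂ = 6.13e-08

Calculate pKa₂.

pKa₂ = -log(Ka₂) = -log(6.13e-08) = 7.21.

pK_{a2} = 7.21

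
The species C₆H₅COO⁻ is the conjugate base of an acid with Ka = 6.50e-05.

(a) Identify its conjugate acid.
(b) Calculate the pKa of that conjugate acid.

(a) The conjugate acid is formed by adding one H⁺ to C₆H₅COO⁻, giving C₆H₅COOH. (b) pKa = -log(Ka) = -log(6.50e-05) = 4.19.

Conjugate acid: C₆H₅COOH; pK_a = 4.19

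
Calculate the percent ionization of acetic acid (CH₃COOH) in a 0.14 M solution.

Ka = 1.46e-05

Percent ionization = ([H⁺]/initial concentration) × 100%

Using Ka equilibrium: x² + Ka×x - Ka×C = 0. Solving: [H⁺] = 1.4224e-03. Percent = (1.4224e-03/0.14) × 100

Percent ionization = 1.02%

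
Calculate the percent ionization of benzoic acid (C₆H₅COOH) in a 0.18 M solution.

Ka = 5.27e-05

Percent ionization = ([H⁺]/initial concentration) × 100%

Using Ka equilibrium: x² + Ka×x - Ka×C = 0. Solving: [H⁺] = 3.0537e-03. Percent = (3.0537e-03/0.18) × 100

Percent ionization = 1.7%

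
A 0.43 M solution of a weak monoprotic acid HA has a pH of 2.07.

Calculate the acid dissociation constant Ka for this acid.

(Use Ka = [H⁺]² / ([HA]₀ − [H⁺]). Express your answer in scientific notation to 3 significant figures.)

[H⁺] = 10^(−pH) = 10^(−2.07) = 8.511e-03 M. For HA ⇌ H⁺ + A⁻, Ka = [H⁺][A⁻]/[HA] = [H⁺]² / ([HA]₀ − [H⁺]) = (8.511e-03)² / (0.43 − 8.511e-03) = 1.72e-04.

K_a = 1.72e-04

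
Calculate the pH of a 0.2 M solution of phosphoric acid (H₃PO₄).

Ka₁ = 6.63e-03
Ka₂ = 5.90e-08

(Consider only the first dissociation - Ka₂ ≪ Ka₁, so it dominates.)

First dissociation dominates. From Ka₁ = [H⁺][HA⁻]/[H₂A], x² + Ka₁·x − Ka₁·C = 0 with C = 0.2 M and Ka₁ = 6.63e-03. Solving: [H⁺] = (−Ka₁ + √(Ka₁² + 4·Ka₁·C)) / 2 = 3.3250e-02 M. pH = -log(3.3250e-02) = 1.48.

pH = 1.48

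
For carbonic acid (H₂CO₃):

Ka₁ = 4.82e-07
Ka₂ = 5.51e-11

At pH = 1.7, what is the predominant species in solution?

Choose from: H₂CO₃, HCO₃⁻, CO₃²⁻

pKa₁ = 6.32, pKa₂ = 10.26. For a polyprotic acid the predominant species crosses at each pKa: below pKa_n the protonated form dominates, above it the deprotonated form does. At pH = 1.7, the predominant species is H₂CO₃.

H₂CO₃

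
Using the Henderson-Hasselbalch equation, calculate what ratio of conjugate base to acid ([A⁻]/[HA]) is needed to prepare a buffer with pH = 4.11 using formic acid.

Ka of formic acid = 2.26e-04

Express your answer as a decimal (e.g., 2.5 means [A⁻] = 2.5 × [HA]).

pKa = -log(2.26e-04) = 3.6459. pH = pKa + log([A⁻]/[HA]), so log([A⁻]/[HA]) = pH − pKa = 4.11 − 3.6459 = 0.4641. [A⁻]/[HA] = 10^(0.4641) = 2.91

[A⁻]/[HA] = 2.91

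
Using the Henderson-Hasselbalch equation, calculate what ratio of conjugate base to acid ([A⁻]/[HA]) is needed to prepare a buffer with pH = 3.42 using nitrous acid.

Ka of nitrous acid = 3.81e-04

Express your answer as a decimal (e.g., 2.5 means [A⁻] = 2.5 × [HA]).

pKa = -log(3.81e-04) = 3.4191. pH = pKa + log([A⁻]/[HA]), so log([A⁻]/[HA]) = pH − pKa = 3.42 − 3.4191 = 0.0009. [A⁻]/[HA] = 10^(0.0009) = 1.00

[A⁻]/[HA] = 1.00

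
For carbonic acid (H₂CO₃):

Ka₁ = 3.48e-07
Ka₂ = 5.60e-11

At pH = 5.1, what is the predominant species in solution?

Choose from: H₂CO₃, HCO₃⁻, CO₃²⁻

pKa₁ = 6.46, pKa₂ = 10.25. For a polyprotic acid the predominant species crosses at each pKa: below pKa_n the protonated form dominates, above it the deprotonated form does. At pH = 5.1, the predominant species is H₂CO₃.

H₂CO₃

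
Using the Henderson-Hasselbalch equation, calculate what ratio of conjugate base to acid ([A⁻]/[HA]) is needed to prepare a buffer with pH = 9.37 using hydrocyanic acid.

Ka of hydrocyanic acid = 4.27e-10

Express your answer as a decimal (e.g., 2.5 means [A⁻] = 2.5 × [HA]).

pKa = -log(4.27e-10) = 9.3696. pH = pKa + log([A⁻]/[HA]), so log([A⁻]/[HA]) = pH − pKa = 9.37 − 9.3696 = 0.0004. [A⁻]/[HA] = 10^(0.0004) = 1.00

[A⁻]/[HA] = 1.00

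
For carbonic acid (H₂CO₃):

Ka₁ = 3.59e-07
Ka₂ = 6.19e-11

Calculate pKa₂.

pKa₂ = -log(Ka₂) = -log(6.19e-11) = 10.21.

pK_{a2} = 10.21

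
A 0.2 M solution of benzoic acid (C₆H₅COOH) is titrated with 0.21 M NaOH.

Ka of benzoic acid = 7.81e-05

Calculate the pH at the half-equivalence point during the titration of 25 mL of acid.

At half-equivalence [HA] = [A⁻], so Henderson-Hasselbalch gives pH = pKa = -log(7.81e-05) = 4.11.

pH = pKa = 4.11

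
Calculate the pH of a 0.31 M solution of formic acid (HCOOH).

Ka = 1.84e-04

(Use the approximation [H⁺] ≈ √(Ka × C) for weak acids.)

[H⁺] = √(Ka × C) = √(1.84e-04 × 0.31) = 7.5525e-03. pH = -log(7.5525e-03)

pH = 2.12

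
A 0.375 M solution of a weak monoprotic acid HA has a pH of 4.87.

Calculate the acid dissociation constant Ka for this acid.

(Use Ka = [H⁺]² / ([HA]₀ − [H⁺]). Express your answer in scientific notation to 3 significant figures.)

[H⁺] = 10^(−pH) = 10^(−4.87) = 1.349e-05 M. For HA ⇌ H⁺ + A⁻, Ka = [H⁺][A⁻]/[HA] = [H⁺]² / ([HA]₀ − [H⁺]) = (1.349e-05)² / (0.375 − 1.349e-05) = 4.85e-10.

K_a = 4.85e-10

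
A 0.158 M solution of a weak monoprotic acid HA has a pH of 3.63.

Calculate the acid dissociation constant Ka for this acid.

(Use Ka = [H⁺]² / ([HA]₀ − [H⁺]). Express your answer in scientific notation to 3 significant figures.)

[H⁺] = 10^(−pH) = 10^(−3.63) = 2.344e-04 M. For HA ⇌ H⁺ + A⁻, Ka = [H⁺][A⁻]/[HA] = [H⁺]² / ([HA]₀ − [H⁺]) = (2.344e-04)² / (0.158 − 2.344e-04) = 3.48e-07.

K_a = 3.48e-07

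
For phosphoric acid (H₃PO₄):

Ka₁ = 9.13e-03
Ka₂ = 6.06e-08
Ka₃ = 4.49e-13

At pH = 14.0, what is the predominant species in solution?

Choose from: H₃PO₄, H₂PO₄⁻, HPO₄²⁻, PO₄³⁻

pKa₁ = 2.04, pKa₂ = 7.22, pKa₃ = 12.35. For a polyprotic acid the predominant species crosses at each pKa: below pKa_n the protonated form dominates, above it the deprotonated form does. At pH = 14.0, the predominant species is PO₄³⁻.

PO₄³⁻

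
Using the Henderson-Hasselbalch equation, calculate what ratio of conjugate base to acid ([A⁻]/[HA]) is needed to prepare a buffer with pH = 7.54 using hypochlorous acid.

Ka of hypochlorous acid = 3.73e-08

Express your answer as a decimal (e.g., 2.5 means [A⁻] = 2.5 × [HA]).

pKa = -log(3.73e-08) = 7.4283. pH = pKa + log([A⁻]/[HA]), so log([A⁻]/[HA]) = pH − pKa = 7.54 − 7.4283 = 0.1117. [A⁻]/[HA] = 10^(0.1117) = 1.29

[A⁻]/[HA] = 1.29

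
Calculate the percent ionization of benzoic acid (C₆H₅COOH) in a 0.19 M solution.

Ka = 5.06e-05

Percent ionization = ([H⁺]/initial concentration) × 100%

Using Ka equilibrium: x² + Ka×x - Ka×C = 0. Solving: [H⁺] = 3.0754e-03. Percent = (3.0754e-03/0.19) × 100

Percent ionization = 1.62%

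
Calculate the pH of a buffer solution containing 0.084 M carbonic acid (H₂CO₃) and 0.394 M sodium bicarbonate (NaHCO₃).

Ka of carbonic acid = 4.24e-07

pKa = -log(4.24e-07) = 6.37. pH = pKa + log([A⁻]/[HA]) = 6.37 + log(0.394/0.084)

pH = 7.04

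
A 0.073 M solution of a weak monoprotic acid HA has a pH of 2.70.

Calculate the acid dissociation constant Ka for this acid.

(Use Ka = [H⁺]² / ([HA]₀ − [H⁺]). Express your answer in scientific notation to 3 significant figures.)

[H⁺] = 10^(−pH) = 10^(−2.70) = 1.995e-03 M. For HA ⇌ H⁺ + A⁻, Ka = [H⁺][A⁻]/[HA] = [H⁺]² / ([HA]₀ − [H⁺]) = (1.995e-03)² / (0.073 − 1.995e-03) = 5.61e-05.

K_a = 5.61e-05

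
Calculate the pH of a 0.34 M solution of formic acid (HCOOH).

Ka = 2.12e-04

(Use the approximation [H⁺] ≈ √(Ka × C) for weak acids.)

[H⁺] = √(Ka × C) = √(2.12e-04 × 0.34) = 8.4900e-03. pH = -log(8.4900e-03)

pH = 2.07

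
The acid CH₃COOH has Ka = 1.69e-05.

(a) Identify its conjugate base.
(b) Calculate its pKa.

(a) The conjugate base is formed by removing one H⁺ from CH₃COOH, giving CH₃COO⁻. (b) pKa = -log(Ka) = -log(1.69e-05) = 4.77.

Conjugate base: CH₃COO⁻; pK_a = 4.77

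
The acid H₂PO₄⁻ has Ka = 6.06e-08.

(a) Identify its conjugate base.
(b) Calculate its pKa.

(a) The conjugate base is formed by removing one H⁺ from H₂PO₄⁻, giving HPO₄²⁻. (b) pKa = -log(Ka) = -log(6.06e-08) = 7.22.

Conjugate base: HPO₄²⁻; pK_a = 7.22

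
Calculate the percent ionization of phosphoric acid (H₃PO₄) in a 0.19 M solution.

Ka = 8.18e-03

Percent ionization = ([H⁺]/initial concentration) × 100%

Using Ka equilibrium: x² + Ka×x - Ka×C = 0. Solving: [H⁺] = 3.5545e-02. Percent = (3.5545e-02/0.19) × 100

Percent ionization = 18.7%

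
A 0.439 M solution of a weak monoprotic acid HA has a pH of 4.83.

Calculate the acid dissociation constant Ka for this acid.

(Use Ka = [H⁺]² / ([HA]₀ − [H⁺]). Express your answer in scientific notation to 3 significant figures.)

[H⁺] = 10^(−pH) = 10^(−4.83) = 1.479e-05 M. For HA ⇌ H⁺ + A⁻, Ka = [H⁺][A⁻]/[HA] = [H⁺]² / ([HA]₀ − [H⁺]) = (1.479e-05)² / (0.439 − 1.479e-05) = 4.98e-10.

K_a = 4.98e-10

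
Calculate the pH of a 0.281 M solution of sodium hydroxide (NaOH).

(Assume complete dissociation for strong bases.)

[OH⁻] = 0.281 M for strong base. pOH = -log[OH⁻] = 0.55, pH = 14 - pOH

pH = 13.45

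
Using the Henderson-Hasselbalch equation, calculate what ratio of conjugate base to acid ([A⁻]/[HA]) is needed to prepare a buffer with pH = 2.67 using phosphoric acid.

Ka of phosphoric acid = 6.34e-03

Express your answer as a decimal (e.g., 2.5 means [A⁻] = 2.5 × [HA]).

pKa = -log(6.34e-03) = 2.1979. pH = pKa + log([A⁻]/[HA]), so log([A⁻]/[HA]) = pH − pKa = 2.67 − 2.1979 = 0.4721. [A⁻]/[HA] = 10^(0.4721) = 2.97

[A⁻]/[HA] = 2.97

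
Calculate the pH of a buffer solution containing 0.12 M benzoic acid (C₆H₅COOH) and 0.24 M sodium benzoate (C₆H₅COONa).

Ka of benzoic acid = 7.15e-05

pKa = -log(7.15e-05) = 4.15. pH = pKa + log([A⁻]/[HA]) = 4.15 + log(0.24/0.12)

pH = 4.45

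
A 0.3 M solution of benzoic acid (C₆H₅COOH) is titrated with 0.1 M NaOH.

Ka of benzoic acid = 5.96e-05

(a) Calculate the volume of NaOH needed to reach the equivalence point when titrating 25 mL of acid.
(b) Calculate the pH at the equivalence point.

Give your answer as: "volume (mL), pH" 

moles acid = 0.3 × 25/1000 = 0.0075 mol; V_base = moles/0.1 × 1000 = 75.0 mL. At equivalence only the conjugate base is present: [A⁻] = 0.0075/0.100 = 7.5000e-02 M. Kb = Kw/Ka = 1.68e-10; [OH⁻] = √(Kb × [A⁻]) = 3.5474e-06; pOH = 5.45; pH = 14 - pOH = 8.55.

V = 75.0 mL, pH = 8.55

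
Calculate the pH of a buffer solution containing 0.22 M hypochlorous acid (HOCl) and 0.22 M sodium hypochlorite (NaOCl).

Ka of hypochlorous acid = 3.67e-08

pKa = -log(3.67e-08) = 7.44. pH = pKa + log([A⁻]/[HA]) = 7.44 + log(0.22/0.22)

pH = 7.44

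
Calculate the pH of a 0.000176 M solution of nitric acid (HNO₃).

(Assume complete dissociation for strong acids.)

[H⁺] = 0.000176 M for strong acid. pH = -log[H⁺] = -log(0.000176)

pH = 3.75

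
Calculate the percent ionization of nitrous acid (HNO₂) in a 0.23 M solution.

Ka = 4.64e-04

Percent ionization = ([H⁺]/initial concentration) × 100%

Using Ka equilibrium: x² + Ka×x - Ka×C = 0. Solving: [H⁺] = 1.0101e-02. Percent = (1.0101e-02/0.23) × 100

Percent ionization = 4.39%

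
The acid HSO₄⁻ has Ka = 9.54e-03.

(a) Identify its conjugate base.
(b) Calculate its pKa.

(a) The conjugate base is formed by removing one H⁺ from HSO₄⁻, giving SO₄²⁻. (b) pKa = -log(Ka) = -log(9.54e-03) = 2.02.

Conjugate base: SO₄²⁻; pK_a = 2.02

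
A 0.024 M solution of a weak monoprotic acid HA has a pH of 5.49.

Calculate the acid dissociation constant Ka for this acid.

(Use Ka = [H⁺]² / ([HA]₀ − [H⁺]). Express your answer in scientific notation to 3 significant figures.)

[H⁺] = 10^(−pH) = 10^(−5.49) = 3.236e-06 M. For HA ⇌ H⁺ + A⁻, Ka = [H⁺][A⁻]/[HA] = [H⁺]² / ([HA]₀ − [H⁺]) = (3.236e-06)² / (0.024 − 3.236e-06) = 4.36e-10.

K_a = 4.36e-10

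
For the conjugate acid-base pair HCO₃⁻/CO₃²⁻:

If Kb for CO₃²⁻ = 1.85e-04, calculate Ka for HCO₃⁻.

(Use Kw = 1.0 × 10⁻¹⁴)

For a conjugate pair Ka × Kb = Kw, so Ka = Kw/Kb = 1.0 × 10⁻¹⁴ / 1.85e-04 = 5.41e-11.

K_a = 5.41e-11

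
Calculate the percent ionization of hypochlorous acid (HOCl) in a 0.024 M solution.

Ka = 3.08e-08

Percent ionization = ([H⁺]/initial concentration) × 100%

Using Ka equilibrium: x² + Ka×x - Ka×C = 0. Solving: [H⁺] = 2.7173e-05. Percent = (2.7173e-05/0.024) × 100

Percent ionization = 0.113%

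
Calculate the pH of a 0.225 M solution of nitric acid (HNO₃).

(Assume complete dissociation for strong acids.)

[H⁺] = 0.225 M for strong acid. pH = -log[H⁺] = -log(0.225)

pH = 0.65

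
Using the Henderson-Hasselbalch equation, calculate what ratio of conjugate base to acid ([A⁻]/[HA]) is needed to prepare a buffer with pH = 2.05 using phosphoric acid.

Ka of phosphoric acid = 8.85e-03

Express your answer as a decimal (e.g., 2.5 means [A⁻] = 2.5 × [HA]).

pKa = -log(8.85e-03) = 2.0531. pH = pKa + log([A⁻]/[HA]), so log([A⁻]/[HA]) = pH − pKa = 2.05 − 2.0531 = -0.0031. [A⁻]/[HA] = 10^(-0.0031) = 0.993

[A⁻]/[HA] = 0.993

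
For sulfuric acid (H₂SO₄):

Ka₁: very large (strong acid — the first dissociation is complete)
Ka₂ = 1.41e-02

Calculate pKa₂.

pKa₂ = -log(Ka₂) = -log(1.41e-02) = 1.85.

pK_{a2} = 1.85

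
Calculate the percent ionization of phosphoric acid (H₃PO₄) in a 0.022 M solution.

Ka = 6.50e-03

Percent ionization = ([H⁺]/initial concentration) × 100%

Using Ka equilibrium: x² + Ka×x - Ka×C = 0. Solving: [H⁺] = 9.1420e-03. Percent = (9.1420e-03/0.022) × 100

Percent ionization = 41.6%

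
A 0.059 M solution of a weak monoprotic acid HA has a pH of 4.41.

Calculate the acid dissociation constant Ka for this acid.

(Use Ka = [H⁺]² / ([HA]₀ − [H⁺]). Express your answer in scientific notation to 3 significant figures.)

[H⁺] = 10^(−pH) = 10^(−4.41) = 3.890e-05 M. For HA ⇌ H⁺ + A⁻, Ka = [H⁺][A⁻]/[HA] = [H⁺]² / ([HA]₀ − [H⁺]) = (3.890e-05)² / (0.059 − 3.890e-05) = 2.57e-08.

K_a = 2.57e-08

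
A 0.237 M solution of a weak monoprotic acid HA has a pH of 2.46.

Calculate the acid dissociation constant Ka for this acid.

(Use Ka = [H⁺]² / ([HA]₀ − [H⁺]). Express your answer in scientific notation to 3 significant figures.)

[H⁺] = 10^(−pH) = 10^(−2.46) = 3.467e-03 M. For HA ⇌ H⁺ + A⁻, Ka = [H⁺][A⁻]/[HA] = [H⁺]² / ([HA]₀ − [H⁺]) = (3.467e-03)² / (0.237 − 3.467e-03) = 5.15e-05.

K_a = 5.15e-05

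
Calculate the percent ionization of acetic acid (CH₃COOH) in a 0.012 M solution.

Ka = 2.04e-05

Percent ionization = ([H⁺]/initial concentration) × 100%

Using Ka equilibrium: x² + Ka×x - Ka×C = 0. Solving: [H⁺] = 4.8468e-04. Percent = (4.8468e-04/0.012) × 100

Percent ionization = 4.04%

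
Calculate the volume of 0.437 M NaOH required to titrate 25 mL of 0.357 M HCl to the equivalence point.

At equivalence: moles acid = moles base. moles HCl = 0.357 × 25/1000 = 0.008925 mol. V_base = moles / 0.437 × 1000 = 20.4 mL.

V_{base} = 20.4 mL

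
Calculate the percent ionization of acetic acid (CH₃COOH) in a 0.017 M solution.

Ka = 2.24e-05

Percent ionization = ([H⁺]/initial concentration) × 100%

Using Ka equilibrium: x² + Ka×x - Ka×C = 0. Solving: [H⁺] = 6.0599e-04. Percent = (6.0599e-04/0.017) × 100

Percent ionization = 3.56%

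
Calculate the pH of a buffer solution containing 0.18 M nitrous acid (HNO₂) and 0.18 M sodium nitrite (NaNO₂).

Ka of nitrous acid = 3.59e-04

pKa = -log(3.59e-04) = 3.44. pH = pKa + log([A⁻]/[HA]) = 3.44 + log(0.18/0.18)

pH = 3.44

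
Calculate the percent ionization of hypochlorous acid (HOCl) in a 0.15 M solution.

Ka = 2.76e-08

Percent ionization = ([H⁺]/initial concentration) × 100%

Using Ka equilibrium: x² + Ka×x - Ka×C = 0. Solving: [H⁺] = 6.4329e-05. Percent = (6.4329e-05/0.15) × 100

Percent ionization = 0.0429%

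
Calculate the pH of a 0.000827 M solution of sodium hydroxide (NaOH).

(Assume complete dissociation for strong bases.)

[OH⁻] = 0.000827 M for strong base. pOH = -log[OH⁻] = 3.08, pH = 14 - pOH

pH = 10.92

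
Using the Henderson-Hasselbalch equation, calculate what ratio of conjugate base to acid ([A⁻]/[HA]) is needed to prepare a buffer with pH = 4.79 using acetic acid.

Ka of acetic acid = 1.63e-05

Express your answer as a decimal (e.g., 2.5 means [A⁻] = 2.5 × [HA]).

pKa = -log(1.63e-05) = 4.7878. pH = pKa + log([A⁻]/[HA]), so log([A⁻]/[HA]) = pH − pKa = 4.79 − 4.7878 = 0.0022. [A⁻]/[HA] = 10^(0.0022) = 1.01

[A⁻]/[HA] = 1.01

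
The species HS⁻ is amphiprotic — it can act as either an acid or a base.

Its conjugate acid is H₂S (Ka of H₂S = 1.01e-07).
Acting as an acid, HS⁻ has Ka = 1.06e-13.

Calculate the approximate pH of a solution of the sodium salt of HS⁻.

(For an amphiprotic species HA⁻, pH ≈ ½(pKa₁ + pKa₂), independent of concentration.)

pKa₁ = -log(1.01e-07) = 7.00; pKa₂ = -log(1.06e-13) = 12.97. For an amphiprotic species, pH ≈ ½(pKa₁ + pKa₂) = ½(7.00 + 12.97) = 9.99.

pH = 9.99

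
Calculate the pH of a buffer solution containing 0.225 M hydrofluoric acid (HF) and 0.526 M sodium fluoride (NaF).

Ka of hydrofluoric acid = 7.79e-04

pKa = -log(7.79e-04) = 3.11. pH = pKa + log([A⁻]/[HA]) = 3.11 + log(0.526/0.225)

pH = 3.48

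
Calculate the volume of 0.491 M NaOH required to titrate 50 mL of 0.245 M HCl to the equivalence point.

At equivalence: moles acid = moles base. moles HCl = 0.245 × 50/1000 = 0.01225 mol. V_base = moles / 0.491 × 1000 = 24.9 mL.

V_{base} = 24.9 mL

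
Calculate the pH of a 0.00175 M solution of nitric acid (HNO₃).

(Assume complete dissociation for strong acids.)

[H⁺] = 0.00175 M for strong acid. pH = -log[H⁺] = -log(0.00175)

pH = 2.76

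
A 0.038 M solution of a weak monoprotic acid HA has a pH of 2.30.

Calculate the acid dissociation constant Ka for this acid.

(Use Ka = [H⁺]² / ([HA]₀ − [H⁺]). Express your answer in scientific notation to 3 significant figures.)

[H⁺] = 10^(−pH) = 10^(−2.30) = 5.012e-03 M. For HA ⇌ H⁺ + A⁻, Ka = [H⁺][A⁻]/[HA] = [H⁺]² / ([HA]₀ − [H⁺]) = (5.012e-03)² / (0.038 − 5.012e-03) = 7.61e-04.

K_a = 7.61e-04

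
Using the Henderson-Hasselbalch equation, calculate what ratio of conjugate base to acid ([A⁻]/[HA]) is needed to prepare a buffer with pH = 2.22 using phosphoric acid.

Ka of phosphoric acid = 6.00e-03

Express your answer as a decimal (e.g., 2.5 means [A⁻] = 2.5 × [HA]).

pKa = -log(6.00e-03) = 2.2218. pH = pKa + log([A⁻]/[HA]), so log([A⁻]/[HA]) = pH − pKa = 2.22 − 2.2218 = -0.0018. [A⁻]/[HA] = 10^(-0.0018) = 0.996

[A⁻]/[HA] = 0.996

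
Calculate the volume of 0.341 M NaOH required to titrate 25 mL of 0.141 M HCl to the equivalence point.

At equivalence: moles acid = moles base. moles HCl = 0.141 × 25/1000 = 0.003525 mol. V_base = moles / 0.341 × 1000 = 10.3 mL.

V_{base} = 10.3 mL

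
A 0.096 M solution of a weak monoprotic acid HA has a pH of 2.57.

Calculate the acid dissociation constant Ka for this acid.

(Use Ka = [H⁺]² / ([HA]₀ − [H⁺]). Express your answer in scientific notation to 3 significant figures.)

[H⁺] = 10^(−pH) = 10^(−2.57) = 2.692e-03 M. For HA ⇌ H⁺ + A⁻, Ka = [H⁺][A⁻]/[HA] = [H⁺]² / ([HA]₀ − [H⁺]) = (2.692e-03)² / (0.096 − 2.692e-03) = 7.76e-05.

K_a = 7.76e-05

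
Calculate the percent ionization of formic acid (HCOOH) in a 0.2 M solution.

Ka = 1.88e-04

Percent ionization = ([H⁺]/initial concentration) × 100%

Using Ka equilibrium: x² + Ka×x - Ka×C = 0. Solving: [H⁺] = 6.0386e-03. Percent = (6.0386e-03/0.2) × 100

Percent ionization = 3.02%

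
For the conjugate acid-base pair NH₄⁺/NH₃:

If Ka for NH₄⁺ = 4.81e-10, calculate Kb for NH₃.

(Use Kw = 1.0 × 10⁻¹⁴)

For a conjugate pair Ka × Kb = Kw, so Kb = Kw/Ka = 1.0 × 10⁻¹⁴ / 4.81e-10 = 2.08e-05.

K_b = 2.08e-05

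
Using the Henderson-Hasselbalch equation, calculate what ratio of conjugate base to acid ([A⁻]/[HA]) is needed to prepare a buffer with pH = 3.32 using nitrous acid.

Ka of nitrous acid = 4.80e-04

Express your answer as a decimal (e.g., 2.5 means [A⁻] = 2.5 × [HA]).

pKa = -log(4.80e-04) = 3.3188. pH = pKa + log([A⁻]/[HA]), so log([A⁻]/[HA]) = pH − pKa = 3.32 − 3.3188 = 0.0012. [A⁻]/[HA] = 10^(0.0012) = 1.00

[A⁻]/[HA] = 1.00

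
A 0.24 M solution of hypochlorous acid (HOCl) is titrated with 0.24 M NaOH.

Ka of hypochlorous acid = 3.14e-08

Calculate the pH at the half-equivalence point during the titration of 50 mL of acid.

At half-equivalence [HA] = [A⁻], so Henderson-Hasselbalch gives pH = pKa = -log(3.14e-08) = 7.50.

pH = pKa = 7.50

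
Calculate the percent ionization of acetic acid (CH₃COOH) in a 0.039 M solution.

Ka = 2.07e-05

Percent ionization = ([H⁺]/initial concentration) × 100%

Using Ka equilibrium: x² + Ka×x - Ka×C = 0. Solving: [H⁺] = 8.8821e-04. Percent = (8.8821e-04/0.039) × 100

Percent ionization = 2.28%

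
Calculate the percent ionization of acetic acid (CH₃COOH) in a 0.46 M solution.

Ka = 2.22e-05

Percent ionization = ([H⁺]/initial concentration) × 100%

Using Ka equilibrium: x² + Ka×x - Ka×C = 0. Solving: [H⁺] = 3.1845e-03. Percent = (3.1845e-03/0.46) × 100

Percent ionization = 0.692%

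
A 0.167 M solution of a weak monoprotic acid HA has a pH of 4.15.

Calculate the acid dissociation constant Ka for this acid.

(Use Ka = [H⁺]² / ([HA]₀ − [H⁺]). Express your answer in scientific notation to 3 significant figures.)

[H⁺] = 10^(−pH) = 10^(−4.15) = 7.079e-05 M. For HA ⇌ H⁺ + A⁻, Ka = [H⁺][A⁻]/[HA] = [H⁺]² / ([HA]₀ − [H⁺]) = (7.079e-05)² / (0.167 − 7.079e-05) = 3.00e-08.

K_a = 3.00e-08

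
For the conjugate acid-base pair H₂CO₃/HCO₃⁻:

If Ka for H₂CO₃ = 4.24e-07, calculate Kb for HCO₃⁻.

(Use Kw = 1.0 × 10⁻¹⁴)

For a conjugate pair Ka × Kb = Kw, so Kb = Kw/Ka = 1.0 × 10⁻¹⁴ / 4.24e-07 = 2.36e-08.

K_b = 2.36e-08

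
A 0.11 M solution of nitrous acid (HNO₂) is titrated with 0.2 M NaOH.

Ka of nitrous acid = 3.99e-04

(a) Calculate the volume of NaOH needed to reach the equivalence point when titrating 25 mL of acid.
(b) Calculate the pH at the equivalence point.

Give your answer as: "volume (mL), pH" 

moles acid = 0.11 × 25/1000 = 0.00275 mol; V_base = moles/0.2 × 1000 = 13.7 mL. At equivalence only the conjugate base is present: [A⁻] = 0.00275/0.039 = 7.0968e-02 M. Kb = Kw/Ka = 2.51e-11; [OH⁻] = √(Kb × [A⁻]) = 1.3337e-06; pOH = 5.87; pH = 14 - pOH = 8.13.

V = 13.7 mL, pH = 8.13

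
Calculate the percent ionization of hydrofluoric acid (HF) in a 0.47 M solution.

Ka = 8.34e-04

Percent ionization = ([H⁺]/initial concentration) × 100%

Using Ka equilibrium: x² + Ka×x - Ka×C = 0. Solving: [H⁺] = 1.9386e-02. Percent = (1.9386e-02/0.47) × 100

Percent ionization = 4.12%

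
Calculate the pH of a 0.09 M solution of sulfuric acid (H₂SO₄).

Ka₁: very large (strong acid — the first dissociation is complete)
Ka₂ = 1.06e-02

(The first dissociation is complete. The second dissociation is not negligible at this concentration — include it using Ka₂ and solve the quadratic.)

First dissociation is complete: [H⁺]₀ = [HSO₄⁻]₀ = C = 0.09 M. Second dissociation HSO₄⁻ ⇌ H⁺ + SO₄²⁻: let x = [SO₄²⁻]. Ka₂ = (C + x)·x / (C − x) = 1.06e-02 → x² + (C + Ka₂)·x − Ka₂·C = 0 → x² + 0.10060·x − 9.540e-04 = 0. x = (−0.10060 + √(0.10060² + 4 × 9.540e-04)) / 2 = 8.7262e-03 M. [H⁺] = C + x = 0.09 + 8.7262e-03 = 9.8726e-02 M. pH = -log(9.8726e-02) = 1.01.

pH = 1.01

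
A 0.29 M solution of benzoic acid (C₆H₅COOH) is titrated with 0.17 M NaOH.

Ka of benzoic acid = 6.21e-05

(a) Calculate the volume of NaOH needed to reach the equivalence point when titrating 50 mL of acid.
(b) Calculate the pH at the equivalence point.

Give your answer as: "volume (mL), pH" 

moles acid = 0.29 × 50/1000 = 0.0145 mol; V_base = moles/0.17 × 1000 = 85.3 mL. At equivalence only the conjugate base is present: [A⁻] = 0.0145/0.135 = 1.0717e-01 M. Kb = Kw/Ka = 1.61e-10; [OH⁻] = √(Kb × [A⁻]) = 4.1543e-06; pOH = 5.38; pH = 14 - pOH = 8.62.

V = 85.3 mL, pH = 8.62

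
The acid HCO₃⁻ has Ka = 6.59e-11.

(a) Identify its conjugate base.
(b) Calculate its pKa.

(a) The conjugate base is formed by removing one H⁺ from HCO₃⁻, giving CO₃²⁻. (b) pKa = -log(Ka) = -log(6.59e-11) = 10.18.

Conjugate base: CO₃²⁻; pK_a = 10.18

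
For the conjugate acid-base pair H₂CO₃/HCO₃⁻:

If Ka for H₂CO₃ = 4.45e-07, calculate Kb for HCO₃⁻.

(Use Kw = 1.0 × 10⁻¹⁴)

For a conjugate pair Ka × Kb = Kw, so Kb = Kw/Ka = 1.0 × 10⁻¹⁴ / 4.45e-07 = 2.25e-08.

K_b = 2.25e-08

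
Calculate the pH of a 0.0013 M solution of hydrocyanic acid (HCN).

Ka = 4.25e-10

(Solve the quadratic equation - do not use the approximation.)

x² + Ka×x - Ka×C = 0. Using quadratic formula: [H⁺] = 7.4309e-07

pH = 6.13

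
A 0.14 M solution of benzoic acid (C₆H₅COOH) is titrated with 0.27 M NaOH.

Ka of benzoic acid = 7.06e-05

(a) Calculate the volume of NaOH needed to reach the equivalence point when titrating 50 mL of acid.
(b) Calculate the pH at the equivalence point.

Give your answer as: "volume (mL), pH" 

moles acid = 0.14 × 50/1000 = 0.007 mol; V_base = moles/0.27 × 1000 = 25.9 mL. At equivalence only the conjugate base is present: [A⁻] = 0.007/0.076 = 9.2195e-02 M. Kb = Kw/Ka = 1.42e-10; [OH⁻] = √(Kb × [A⁻]) = 3.6137e-06; pOH = 5.44; pH = 14 - pOH = 8.56.

V = 25.9 mL, pH = 8.56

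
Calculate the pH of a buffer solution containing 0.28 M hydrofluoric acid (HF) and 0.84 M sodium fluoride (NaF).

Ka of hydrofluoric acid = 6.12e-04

pKa = -log(6.12e-04) = 3.21. pH = pKa + log([A⁻]/[HA]) = 3.21 + log(0.84/0.28)

pH = 3.69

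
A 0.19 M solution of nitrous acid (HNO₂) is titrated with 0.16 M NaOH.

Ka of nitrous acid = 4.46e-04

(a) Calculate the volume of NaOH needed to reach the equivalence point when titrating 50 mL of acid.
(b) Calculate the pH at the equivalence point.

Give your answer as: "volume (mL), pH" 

moles acid = 0.19 × 50/1000 = 0.0095 mol; V_base = moles/0.16 × 1000 = 59.4 mL. At equivalence only the conjugate base is present: [A⁻] = 0.0095/0.109 = 8.6857e-02 M. Kb = Kw/Ka = 2.24e-11; [OH⁻] = √(Kb × [A⁻]) = 1.3955e-06; pOH = 5.86; pH = 14 - pOH = 8.14.

V = 59.4 mL, pH = 8.14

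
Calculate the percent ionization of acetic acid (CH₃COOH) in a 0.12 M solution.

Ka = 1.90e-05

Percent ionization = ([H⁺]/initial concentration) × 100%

Using Ka equilibrium: x² + Ka×x - Ka×C = 0. Solving: [H⁺] = 1.5005e-03. Percent = (1.5005e-03/0.12) × 100

Percent ionization = 1.25%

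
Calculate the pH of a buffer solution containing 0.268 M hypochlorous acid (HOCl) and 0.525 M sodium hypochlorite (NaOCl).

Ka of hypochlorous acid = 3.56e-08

pKa = -log(3.56e-08) = 7.45. pH = pKa + log([A⁻]/[HA]) = 7.45 + log(0.525/0.268)

pH = 7.74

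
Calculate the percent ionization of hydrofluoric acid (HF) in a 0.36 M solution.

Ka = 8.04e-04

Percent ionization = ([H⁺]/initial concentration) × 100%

Using Ka equilibrium: x² + Ka×x - Ka×C = 0. Solving: [H⁺] = 1.6616e-02. Percent = (1.6616e-02/0.36) × 100

Percent ionization = 4.62%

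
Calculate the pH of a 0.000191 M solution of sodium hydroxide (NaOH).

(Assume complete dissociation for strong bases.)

[OH⁻] = 0.000191 M for strong base. pOH = -log[OH⁻] = 3.72, pH = 14 - pOH

pH = 10.28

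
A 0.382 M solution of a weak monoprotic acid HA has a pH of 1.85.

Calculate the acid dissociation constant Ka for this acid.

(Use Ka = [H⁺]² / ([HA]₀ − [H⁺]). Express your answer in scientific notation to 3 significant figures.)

[H⁺] = 10^(−pH) = 10^(−1.85) = 1.413e-02 M. For HA ⇌ H⁺ + A⁻, Ka = [H⁺][A⁻]/[HA] = [H⁺]² / ([HA]₀ − [H⁺]) = (1.413e-02)² / (0.382 − 1.413e-02) = 5.42e-04.

K_a = 5.42e-04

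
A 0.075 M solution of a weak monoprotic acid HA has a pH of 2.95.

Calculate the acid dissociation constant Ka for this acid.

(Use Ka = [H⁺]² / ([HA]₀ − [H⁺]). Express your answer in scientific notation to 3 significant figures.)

[H⁺] = 10^(−pH) = 10^(−2.95) = 1.122e-03 M. For HA ⇌ H⁺ + A⁻, Ka = [H⁺][A⁻]/[HA] = [H⁺]² / ([HA]₀ − [H⁺]) = (1.122e-03)² / (0.075 − 1.122e-03) = 1.70e-05.

K_a = 1.70e-05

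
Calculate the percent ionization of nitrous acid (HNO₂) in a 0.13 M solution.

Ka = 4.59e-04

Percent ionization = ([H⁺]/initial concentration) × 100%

Using Ka equilibrium: x² + Ka×x - Ka×C = 0. Solving: [H⁺] = 7.4985e-03. Percent = (7.4985e-03/0.13) × 100

Percent ionization = 5.77%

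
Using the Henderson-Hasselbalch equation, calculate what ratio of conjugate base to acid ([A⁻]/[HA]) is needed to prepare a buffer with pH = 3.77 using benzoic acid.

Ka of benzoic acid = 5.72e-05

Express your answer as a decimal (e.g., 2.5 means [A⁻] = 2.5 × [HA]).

pKa = -log(5.72e-05) = 4.2426. pH = pKa + log([A⁻]/[HA]), so log([A⁻]/[HA]) = pH − pKa = 3.77 − 4.2426 = -0.4726. [A⁻]/[HA] = 10^(-0.4726) = 0.337

[A⁻]/[HA] = 0.337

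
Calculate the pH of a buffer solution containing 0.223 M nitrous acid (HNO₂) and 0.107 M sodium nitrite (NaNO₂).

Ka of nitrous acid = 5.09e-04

pKa = -log(5.09e-04) = 3.29. pH = pKa + log([A⁻]/[HA]) = 3.29 + log(0.107/0.223)

pH = 2.97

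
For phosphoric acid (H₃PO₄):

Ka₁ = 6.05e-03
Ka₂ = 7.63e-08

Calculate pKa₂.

pKa₂ = -log(Ka₂) = -log(7.63e-08) = 7.12.

pK_{a2} = 7.12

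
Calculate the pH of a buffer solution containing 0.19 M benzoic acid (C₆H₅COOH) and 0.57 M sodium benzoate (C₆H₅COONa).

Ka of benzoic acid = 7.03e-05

pKa = -log(7.03e-05) = 4.15. pH = pKa + log([A⁻]/[HA]) = 4.15 + log(0.57/0.19)

pH = 4.63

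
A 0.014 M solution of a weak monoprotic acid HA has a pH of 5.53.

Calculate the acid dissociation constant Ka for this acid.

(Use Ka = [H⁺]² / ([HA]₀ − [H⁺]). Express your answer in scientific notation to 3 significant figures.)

[H⁺] = 10^(−pH) = 10^(−5.53) = 2.951e-06 M. For HA ⇌ H⁺ + A⁻, Ka = [H⁺][A⁻]/[HA] = [H⁺]² / ([HA]₀ − [H⁺]) = (2.951e-06)² / (0.014 − 2.951e-06) = 6.22e-10.

K_a = 6.22e-10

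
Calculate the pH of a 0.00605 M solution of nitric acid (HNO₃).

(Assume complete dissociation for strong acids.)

[H⁺] = 0.00605 M for strong acid. pH = -log[H⁺] = -log(0.00605)

pH = 2.22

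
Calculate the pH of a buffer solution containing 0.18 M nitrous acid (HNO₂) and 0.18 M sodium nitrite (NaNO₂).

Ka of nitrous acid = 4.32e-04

pKa = -log(4.32e-04) = 3.36. pH = pKa + log([A⁻]/[HA]) = 3.36 + log(0.18/0.18)

pH = 3.36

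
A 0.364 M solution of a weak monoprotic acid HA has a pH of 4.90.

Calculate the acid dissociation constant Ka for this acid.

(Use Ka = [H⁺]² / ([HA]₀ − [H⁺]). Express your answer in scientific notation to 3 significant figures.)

[H⁺] = 10^(−pH) = 10^(−4.90) = 1.259e-05 M. For HA ⇌ H⁺ + A⁻, Ka = [H⁺][A⁻]/[HA] = [H⁺]² / ([HA]₀ − [H⁺]) = (1.259e-05)² / (0.364 − 1.259e-05) = 4.35e-10.

K_a = 4.35e-10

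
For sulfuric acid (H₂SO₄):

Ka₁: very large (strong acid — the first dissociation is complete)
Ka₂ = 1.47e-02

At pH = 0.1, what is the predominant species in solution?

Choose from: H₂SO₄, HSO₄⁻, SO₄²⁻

The first dissociation is complete, so H₂SO₄ itself is never the predominant species in water; pKa₂ = -log(1.47e-02) = 1.83. For a polyprotic acid the predominant species crosses at each pKa: below pKa_n the protonated form dominates, above it the deprotonated form does. At pH = 0.1, the predominant species is HSO₄⁻.

HSO₄⁻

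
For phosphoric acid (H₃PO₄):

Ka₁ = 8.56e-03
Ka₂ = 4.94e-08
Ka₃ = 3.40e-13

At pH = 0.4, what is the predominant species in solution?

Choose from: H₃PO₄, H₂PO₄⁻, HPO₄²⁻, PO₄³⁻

pKa₁ = 2.07, pKa₂ = 7.31, pKa₃ = 12.47. For a polyprotic acid the predominant species crosses at each pKa: below pKa_n the protonated form dominates, above it the deprotonated form does. At pH = 0.4, the predominant species is H₃PO₄.

H₃PO₄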